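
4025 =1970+2055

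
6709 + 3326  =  10035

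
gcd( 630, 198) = 18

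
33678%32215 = 1463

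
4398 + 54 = 4452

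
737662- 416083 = 321579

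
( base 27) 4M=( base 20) 6a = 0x82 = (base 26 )50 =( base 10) 130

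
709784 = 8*88723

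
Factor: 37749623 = 5209^1*7247^1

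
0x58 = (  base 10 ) 88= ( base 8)130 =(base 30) 2s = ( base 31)2q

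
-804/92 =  - 9 + 6/23 = -8.74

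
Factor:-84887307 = -3^2 * 17^1*19^1*29201^1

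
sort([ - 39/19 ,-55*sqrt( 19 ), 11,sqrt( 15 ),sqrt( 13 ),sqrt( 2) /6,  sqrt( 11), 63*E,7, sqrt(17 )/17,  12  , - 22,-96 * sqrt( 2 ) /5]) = [ -55*sqrt(19), - 96 * sqrt( 2 ) /5, - 22, - 39/19,sqrt( 2) /6,sqrt(17 )/17,sqrt( 11 ),sqrt( 13),sqrt( 15), 7,11,12, 63 * E]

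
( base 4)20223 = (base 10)555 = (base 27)KF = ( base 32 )hb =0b1000101011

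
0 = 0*5646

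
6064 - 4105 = 1959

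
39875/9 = 4430 + 5/9 =4430.56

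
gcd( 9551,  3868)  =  1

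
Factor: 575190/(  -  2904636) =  - 13695/69158 =- 2^( - 1 )*3^1*5^1*11^1*83^1*151^(-1 )*229^( - 1 )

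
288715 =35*8249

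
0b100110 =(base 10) 38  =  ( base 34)14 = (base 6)102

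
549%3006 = 549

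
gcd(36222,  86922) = 6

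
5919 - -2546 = 8465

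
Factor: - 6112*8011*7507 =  - 367566982624 = - 2^5 * 191^1*7507^1*8011^1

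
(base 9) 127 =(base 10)106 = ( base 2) 1101010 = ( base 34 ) 34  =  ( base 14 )78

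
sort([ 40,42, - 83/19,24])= [  -  83/19,24,40, 42]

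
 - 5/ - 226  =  5/226= 0.02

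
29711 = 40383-10672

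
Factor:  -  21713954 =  - 2^1 * 10856977^1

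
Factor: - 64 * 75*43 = - 2^6*3^1*5^2*43^1 = - 206400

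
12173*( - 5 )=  - 60865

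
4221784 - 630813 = 3590971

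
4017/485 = 8 + 137/485=8.28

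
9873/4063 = 2 + 1747/4063 = 2.43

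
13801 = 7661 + 6140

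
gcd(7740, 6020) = 860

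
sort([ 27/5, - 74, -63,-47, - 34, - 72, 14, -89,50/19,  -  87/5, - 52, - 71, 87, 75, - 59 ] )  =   [-89,  -  74, - 72,-71, - 63,- 59,  -  52,-47 , - 34 , - 87/5, 50/19, 27/5, 14,75, 87]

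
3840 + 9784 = 13624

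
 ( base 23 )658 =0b110011100001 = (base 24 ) 5h9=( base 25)56m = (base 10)3297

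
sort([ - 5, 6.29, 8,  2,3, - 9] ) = [ - 9, - 5,  2, 3,6.29,  8] 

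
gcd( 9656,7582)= 34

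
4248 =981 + 3267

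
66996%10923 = 1458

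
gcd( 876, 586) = 2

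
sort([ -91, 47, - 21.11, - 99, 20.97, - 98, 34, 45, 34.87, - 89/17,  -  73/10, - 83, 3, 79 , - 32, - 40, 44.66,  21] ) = [ - 99 , - 98, - 91, - 83,- 40, - 32,- 21.11, - 73/10,  -  89/17, 3, 20.97,21,34, 34.87, 44.66, 45,47, 79 ]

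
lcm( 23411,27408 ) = 1123728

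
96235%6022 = 5905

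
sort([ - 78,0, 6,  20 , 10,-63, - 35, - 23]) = [ - 78 , - 63,-35, - 23, 0,6,10,20]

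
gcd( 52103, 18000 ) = 1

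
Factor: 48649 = 48649^1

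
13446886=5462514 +7984372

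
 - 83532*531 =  - 44355492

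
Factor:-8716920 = - 2^3*3^1*5^1 * 17^1 * 4273^1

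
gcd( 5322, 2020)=2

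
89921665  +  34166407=124088072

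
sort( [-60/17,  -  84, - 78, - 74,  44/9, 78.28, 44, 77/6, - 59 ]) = [ - 84, - 78, - 74, - 59, - 60/17,44/9,77/6,44 , 78.28 ] 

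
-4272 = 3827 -8099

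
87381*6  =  524286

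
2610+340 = 2950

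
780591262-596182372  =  184408890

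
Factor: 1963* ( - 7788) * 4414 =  - 2^3*3^1*11^1*13^1*59^1*151^1 * 2207^1 = - 67480543416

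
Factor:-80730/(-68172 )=2^( - 1 )*3^2*5^1*19^( - 1) = 45/38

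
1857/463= 1857/463 = 4.01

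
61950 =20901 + 41049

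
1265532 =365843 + 899689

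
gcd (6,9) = 3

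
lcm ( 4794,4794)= 4794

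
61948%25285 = 11378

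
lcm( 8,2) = 8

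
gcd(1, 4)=1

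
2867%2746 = 121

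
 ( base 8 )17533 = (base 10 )8027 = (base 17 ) 1ad3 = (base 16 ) 1f5b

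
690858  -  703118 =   -  12260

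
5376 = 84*64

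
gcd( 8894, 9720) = 2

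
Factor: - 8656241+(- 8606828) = - 491^1*35159^1 = - 17263069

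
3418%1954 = 1464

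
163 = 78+85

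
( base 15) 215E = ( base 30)7PE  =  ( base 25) B7E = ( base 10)7064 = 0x1b98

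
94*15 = 1410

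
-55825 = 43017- 98842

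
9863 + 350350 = 360213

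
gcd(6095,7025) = 5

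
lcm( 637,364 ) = 2548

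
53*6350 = 336550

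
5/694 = 5/694 =0.01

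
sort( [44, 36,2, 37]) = [ 2, 36,37, 44 ]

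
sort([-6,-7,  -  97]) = [ - 97,-7, - 6] 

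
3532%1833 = 1699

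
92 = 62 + 30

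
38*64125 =2436750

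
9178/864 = 4589/432= 10.62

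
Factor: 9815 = 5^1*13^1 * 151^1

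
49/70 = 7/10 = 0.70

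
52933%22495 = 7943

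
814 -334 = 480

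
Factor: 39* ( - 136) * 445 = - 2360280 = -2^3*3^1*5^1*13^1*17^1*89^1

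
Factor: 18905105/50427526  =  2^( - 1) * 5^1 *17^1*197^1*1129^1 * 25213763^(- 1 )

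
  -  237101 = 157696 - 394797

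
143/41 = 143/41 = 3.49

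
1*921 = 921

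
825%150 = 75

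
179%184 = 179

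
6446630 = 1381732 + 5064898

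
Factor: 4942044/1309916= 3^2*137279^1 * 327479^ ( - 1)= 1235511/327479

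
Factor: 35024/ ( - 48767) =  - 2^4 * 11^1 * 199^1*48767^ ( - 1 ) 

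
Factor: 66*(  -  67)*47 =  - 207834 = - 2^1*3^1*11^1*47^1*67^1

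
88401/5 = 17680 + 1/5 = 17680.20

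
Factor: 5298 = 2^1*3^1*883^1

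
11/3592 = 11/3592 = 0.00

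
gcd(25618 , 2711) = 1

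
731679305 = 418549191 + 313130114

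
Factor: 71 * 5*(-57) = -20235=-3^1*5^1*19^1*71^1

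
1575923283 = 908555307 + 667367976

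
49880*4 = 199520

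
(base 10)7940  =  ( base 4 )1330010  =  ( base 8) 17404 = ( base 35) 6gu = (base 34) 6ti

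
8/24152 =1/3019=0.00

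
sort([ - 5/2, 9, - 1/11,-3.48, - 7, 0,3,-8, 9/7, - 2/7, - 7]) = [ - 8, - 7,-7,-3.48, - 5/2,-2/7, -1/11, 0, 9/7, 3, 9 ]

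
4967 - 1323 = 3644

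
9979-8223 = 1756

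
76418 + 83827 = 160245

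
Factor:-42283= - 42283^1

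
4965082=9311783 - 4346701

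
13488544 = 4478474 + 9010070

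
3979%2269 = 1710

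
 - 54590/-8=27295/4 = 6823.75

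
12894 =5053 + 7841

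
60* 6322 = 379320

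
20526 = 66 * 311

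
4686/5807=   4686/5807 = 0.81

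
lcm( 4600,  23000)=23000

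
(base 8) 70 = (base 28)20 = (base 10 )56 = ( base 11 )51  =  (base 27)22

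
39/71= 39/71  =  0.55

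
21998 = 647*34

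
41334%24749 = 16585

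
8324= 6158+2166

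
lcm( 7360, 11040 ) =22080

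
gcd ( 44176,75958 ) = 2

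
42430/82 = 21215/41 = 517.44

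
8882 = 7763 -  - 1119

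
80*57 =4560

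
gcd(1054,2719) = 1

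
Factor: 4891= 67^1*73^1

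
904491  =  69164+835327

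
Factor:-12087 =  - 3^2*17^1*79^1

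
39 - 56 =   -  17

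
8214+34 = 8248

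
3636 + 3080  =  6716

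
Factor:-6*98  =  -2^2 * 3^1*7^2 = - 588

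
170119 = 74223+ 95896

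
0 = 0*359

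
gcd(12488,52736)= 8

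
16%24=16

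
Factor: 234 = 2^1 * 3^2*13^1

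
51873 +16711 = 68584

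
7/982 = 7/982= 0.01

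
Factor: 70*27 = 2^1*3^3*5^1*7^1 = 1890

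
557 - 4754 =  - 4197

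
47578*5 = 237890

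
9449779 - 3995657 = 5454122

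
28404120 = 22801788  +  5602332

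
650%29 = 12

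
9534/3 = 3178 = 3178.00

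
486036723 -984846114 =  - 498809391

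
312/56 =5 + 4/7 =5.57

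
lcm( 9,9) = 9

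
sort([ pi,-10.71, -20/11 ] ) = [ - 10.71 , - 20/11,pi] 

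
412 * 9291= 3827892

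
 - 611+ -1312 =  - 1923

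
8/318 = 4/159= 0.03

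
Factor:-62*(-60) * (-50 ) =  - 186000= - 2^4*3^1*5^3*31^1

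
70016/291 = 70016/291 = 240.60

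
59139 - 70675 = - 11536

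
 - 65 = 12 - 77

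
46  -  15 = 31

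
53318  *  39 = 2079402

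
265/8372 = 265/8372  =  0.03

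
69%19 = 12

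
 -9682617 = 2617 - 9685234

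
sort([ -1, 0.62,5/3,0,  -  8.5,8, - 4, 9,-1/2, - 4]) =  [ - 8.5, - 4, - 4, - 1,  -  1/2,0,0.62,5/3  ,  8, 9]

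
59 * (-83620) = - 4933580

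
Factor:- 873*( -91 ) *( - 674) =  - 2^1* 3^2* 7^1  *  13^1 * 97^1 * 337^1 = - 53544582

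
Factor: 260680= 2^3*5^1 *7^3*19^1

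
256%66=58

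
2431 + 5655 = 8086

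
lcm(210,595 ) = 3570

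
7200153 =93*77421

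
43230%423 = 84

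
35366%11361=1283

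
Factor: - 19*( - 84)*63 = 100548=2^2*3^3 * 7^2*19^1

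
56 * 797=44632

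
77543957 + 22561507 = 100105464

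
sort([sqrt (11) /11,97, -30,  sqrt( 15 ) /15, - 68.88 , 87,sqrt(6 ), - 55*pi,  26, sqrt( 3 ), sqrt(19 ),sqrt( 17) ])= [ - 55*pi, - 68.88, - 30, sqrt(15) /15, sqrt( 11 )/11, sqrt(3 ),  sqrt(6), sqrt( 17 ), sqrt(19),26,  87, 97 ]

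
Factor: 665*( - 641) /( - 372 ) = 426265/372=2^( - 2)*3^( - 1 )*5^1 * 7^1*19^1*31^( - 1 )*641^1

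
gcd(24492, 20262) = 6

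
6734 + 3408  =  10142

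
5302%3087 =2215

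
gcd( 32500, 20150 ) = 650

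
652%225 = 202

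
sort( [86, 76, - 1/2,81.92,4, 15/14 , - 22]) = [ -22,  -  1/2,15/14, 4 , 76,81.92,  86]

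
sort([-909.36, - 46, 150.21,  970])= [ - 909.36, - 46, 150.21, 970]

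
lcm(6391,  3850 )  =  319550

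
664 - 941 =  - 277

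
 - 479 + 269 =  - 210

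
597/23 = 25 + 22/23 = 25.96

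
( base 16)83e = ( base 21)4GA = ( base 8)4076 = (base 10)2110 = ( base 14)AAA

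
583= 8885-8302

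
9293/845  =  10+843/845 = 11.00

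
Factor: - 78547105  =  - 5^1*7^1*13^1*47^1 *3673^1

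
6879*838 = 5764602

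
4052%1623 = 806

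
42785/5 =8557 = 8557.00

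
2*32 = 64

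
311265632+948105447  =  1259371079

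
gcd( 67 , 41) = 1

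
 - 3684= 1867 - 5551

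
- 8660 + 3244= -5416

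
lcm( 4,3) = 12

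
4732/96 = 1183/24= 49.29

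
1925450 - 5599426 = -3673976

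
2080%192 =160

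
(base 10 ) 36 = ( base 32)14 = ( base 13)2a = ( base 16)24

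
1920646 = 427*4498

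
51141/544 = 94+5/544= 94.01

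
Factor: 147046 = 2^1*73523^1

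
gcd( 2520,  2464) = 56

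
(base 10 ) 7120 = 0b1101111010000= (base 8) 15720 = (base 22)EFE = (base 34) 65e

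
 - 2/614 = - 1/307 = -0.00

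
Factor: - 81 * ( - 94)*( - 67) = -510138 =-2^1*3^4*47^1*67^1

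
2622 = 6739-4117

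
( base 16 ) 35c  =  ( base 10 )860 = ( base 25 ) 19A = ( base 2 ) 1101011100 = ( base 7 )2336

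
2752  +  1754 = 4506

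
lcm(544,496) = 16864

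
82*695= 56990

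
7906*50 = 395300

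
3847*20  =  76940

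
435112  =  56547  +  378565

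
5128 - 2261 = 2867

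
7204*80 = 576320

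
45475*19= 864025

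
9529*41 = 390689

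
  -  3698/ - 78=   47  +  16/39 = 47.41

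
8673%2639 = 756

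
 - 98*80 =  - 7840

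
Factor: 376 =2^3*47^1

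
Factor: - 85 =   -  5^1*17^1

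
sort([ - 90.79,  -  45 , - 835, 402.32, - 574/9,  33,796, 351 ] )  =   [ - 835, - 90.79, - 574/9, - 45, 33,  351,  402.32,796 ] 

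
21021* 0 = 0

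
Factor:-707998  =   - 2^1*79^1*4481^1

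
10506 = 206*51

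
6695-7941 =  - 1246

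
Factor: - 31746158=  - 2^1*15873079^1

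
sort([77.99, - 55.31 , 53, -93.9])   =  [- 93.9, - 55.31,53 , 77.99]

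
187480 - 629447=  - 441967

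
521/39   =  13 + 14/39 = 13.36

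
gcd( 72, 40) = 8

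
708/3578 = 354/1789 = 0.20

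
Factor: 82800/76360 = 90/83 = 2^1*3^2*5^1*83^( - 1)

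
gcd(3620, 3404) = 4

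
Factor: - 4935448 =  - 2^3*7^1*31^1*2843^1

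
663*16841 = 11165583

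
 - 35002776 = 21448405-56451181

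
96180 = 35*2748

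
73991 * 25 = 1849775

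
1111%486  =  139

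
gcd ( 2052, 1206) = 18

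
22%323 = 22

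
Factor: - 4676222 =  - 2^1*23^1*59^1*1723^1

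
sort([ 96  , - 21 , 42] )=[ - 21, 42, 96] 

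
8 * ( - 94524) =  - 756192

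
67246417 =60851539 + 6394878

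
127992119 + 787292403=915284522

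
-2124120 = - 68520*31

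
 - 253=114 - 367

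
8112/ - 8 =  - 1014/1 = - 1014.00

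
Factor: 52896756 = 2^2*3^1*11^1 * 53^1*7561^1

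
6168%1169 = 323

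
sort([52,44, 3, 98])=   [3 , 44,52 , 98 ] 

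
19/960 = 19/960 = 0.02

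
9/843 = 3/281 = 0.01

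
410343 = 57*7199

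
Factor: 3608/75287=2^3*11^1* 41^1*79^ ( - 1 )*953^(-1) 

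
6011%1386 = 467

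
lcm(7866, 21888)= 503424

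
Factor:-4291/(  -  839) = 7^1*613^1*839^(-1)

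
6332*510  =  3229320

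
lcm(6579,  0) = 0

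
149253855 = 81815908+67437947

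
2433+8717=11150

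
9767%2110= 1327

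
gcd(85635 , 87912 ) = 99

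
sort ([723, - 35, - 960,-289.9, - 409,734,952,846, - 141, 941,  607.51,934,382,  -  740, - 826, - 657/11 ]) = [-960, - 826, - 740,-409, - 289.9, - 141, - 657/11, - 35,382, 607.51,723,734,846,934,941,  952 ] 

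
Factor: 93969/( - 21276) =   -  2^ (-2)*3^( -1)*53^1 = -  53/12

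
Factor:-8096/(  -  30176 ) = 11/41 = 11^1*41^ (-1 ) 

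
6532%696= 268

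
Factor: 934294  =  2^1*467147^1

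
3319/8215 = 3319/8215 = 0.40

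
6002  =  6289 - 287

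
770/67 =770/67=11.49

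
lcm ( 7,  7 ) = 7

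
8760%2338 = 1746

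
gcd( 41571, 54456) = 3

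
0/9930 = 0 = 0.00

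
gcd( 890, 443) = 1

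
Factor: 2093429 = 13^1*161033^1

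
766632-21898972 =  - 21132340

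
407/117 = 3 + 56/117 = 3.48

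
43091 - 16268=26823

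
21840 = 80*273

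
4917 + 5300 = 10217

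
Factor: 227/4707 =3^( -2)*227^1*523^(-1 ) 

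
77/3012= 77/3012= 0.03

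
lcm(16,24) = 48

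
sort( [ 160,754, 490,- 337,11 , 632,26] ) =[ - 337,11 , 26, 160, 490,632,754 ]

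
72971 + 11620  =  84591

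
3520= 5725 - 2205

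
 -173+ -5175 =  - 5348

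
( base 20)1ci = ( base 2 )1010010010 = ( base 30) ls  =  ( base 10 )658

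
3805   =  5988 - 2183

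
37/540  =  37/540 = 0.07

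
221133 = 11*20103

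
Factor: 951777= 3^3*35251^1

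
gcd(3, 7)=1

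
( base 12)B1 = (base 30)4D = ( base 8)205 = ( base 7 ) 250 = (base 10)133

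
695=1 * 695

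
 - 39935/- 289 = 39935/289 = 138.18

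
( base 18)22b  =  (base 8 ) 1267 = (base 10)695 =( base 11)582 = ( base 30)N5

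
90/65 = 1 + 5/13  =  1.38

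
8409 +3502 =11911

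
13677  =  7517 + 6160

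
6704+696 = 7400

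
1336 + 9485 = 10821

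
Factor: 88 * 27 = 2376 = 2^3*3^3 * 11^1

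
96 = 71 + 25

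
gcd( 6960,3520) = 80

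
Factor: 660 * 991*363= 237423780=2^2*3^2*5^1*11^3*991^1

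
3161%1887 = 1274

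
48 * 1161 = 55728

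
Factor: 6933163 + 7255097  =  14188260   =  2^2*3^1*5^1*236471^1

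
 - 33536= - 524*64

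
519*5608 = 2910552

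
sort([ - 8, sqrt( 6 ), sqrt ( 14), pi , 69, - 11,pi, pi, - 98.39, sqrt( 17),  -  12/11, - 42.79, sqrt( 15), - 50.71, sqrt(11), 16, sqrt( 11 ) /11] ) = [ - 98.39, - 50.71, - 42.79, - 11, - 8,-12/11, sqrt(11 ) /11, sqrt( 6 ), pi, pi,pi,sqrt( 11),sqrt( 14),sqrt( 15 ), sqrt( 17), 16, 69]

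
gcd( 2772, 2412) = 36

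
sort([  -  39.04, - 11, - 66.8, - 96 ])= [ - 96, - 66.8  , - 39.04,- 11 ]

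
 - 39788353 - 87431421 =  - 127219774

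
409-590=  - 181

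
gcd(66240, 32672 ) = 32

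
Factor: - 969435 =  - 3^3 * 5^1 * 43^1*167^1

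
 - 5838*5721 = - 33399198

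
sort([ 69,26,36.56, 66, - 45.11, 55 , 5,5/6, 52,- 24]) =[-45.11, - 24, 5/6 , 5, 26,36.56 , 52,  55, 66, 69]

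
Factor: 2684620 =2^2*5^1*269^1*499^1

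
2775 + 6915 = 9690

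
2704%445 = 34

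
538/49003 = 538/49003=0.01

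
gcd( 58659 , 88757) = 1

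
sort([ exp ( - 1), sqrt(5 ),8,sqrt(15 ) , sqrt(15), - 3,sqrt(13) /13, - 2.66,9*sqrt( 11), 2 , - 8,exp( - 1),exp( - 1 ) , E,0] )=[ - 8, - 3, - 2.66, 0, sqrt(13 ) /13,exp( -1 ), exp( - 1),exp( - 1),2,sqrt( 5),E , sqrt(15),sqrt(15 ),  8,9*sqrt(11 ) ] 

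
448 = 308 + 140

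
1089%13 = 10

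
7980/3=2660  =  2660.00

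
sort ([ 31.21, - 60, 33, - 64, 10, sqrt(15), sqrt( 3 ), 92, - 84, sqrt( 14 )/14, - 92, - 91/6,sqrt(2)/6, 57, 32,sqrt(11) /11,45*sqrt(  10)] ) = [ - 92, -84, - 64, - 60, - 91/6,  sqrt ( 2) /6, sqrt( 14)/14,sqrt( 11 ) /11,sqrt(3), sqrt( 15 ), 10,31.21, 32, 33, 57,92, 45 *sqrt( 10 )]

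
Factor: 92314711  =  19^1*53^1*91673^1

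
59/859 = 59/859= 0.07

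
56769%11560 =10529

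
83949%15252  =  7689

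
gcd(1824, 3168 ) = 96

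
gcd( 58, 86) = 2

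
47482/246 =193 + 2/123  =  193.02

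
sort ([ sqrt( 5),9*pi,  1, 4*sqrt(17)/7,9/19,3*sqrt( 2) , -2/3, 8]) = [  -  2/3,9/19,1, sqrt(5 ),4*sqrt(17) /7, 3*sqrt( 2 ),8,  9 *pi]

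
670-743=- 73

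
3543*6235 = 22090605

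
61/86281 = 61/86281 = 0.00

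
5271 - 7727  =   - 2456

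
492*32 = 15744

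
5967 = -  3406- - 9373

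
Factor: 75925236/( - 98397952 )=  - 18981309/24599488 = - 2^(-6 ) * 3^1*61^1*103723^1*384367^( - 1) 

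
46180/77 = 46180/77 = 599.74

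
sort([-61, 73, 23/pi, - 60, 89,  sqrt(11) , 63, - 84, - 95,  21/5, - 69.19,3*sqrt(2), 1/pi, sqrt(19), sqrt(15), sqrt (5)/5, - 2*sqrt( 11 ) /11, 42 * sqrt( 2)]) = [ - 95, - 84, - 69.19, - 61,-60, - 2*sqrt( 11 ) /11, 1/pi, sqrt(5)/5, sqrt(11 ), sqrt(15), 21/5 , 3*sqrt(2), sqrt(19), 23/pi,42*sqrt(2 ), 63,73, 89]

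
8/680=1/85 = 0.01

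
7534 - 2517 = 5017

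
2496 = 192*13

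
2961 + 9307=12268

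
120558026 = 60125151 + 60432875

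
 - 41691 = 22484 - 64175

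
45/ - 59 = - 1+14/59 = -  0.76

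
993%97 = 23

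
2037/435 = 679/145 =4.68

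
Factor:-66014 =- 2^1*13^1*2539^1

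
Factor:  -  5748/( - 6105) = 1916/2035 = 2^2 * 5^(-1 )*11^( - 1)* 37^ ( - 1)*479^1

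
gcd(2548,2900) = 4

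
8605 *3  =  25815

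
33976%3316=816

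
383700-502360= -118660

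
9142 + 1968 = 11110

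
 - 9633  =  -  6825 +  - 2808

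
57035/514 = 57035/514 = 110.96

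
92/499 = 92/499=   0.18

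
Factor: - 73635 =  - 3^1*5^1*4909^1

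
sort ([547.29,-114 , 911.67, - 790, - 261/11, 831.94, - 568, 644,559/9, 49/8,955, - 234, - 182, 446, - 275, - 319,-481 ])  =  [ - 790,-568, - 481,-319,- 275, - 234,  -  182, - 114,-261/11, 49/8, 559/9,  446, 547.29, 644 , 831.94, 911.67, 955]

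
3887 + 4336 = 8223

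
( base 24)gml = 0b10011000100101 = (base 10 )9765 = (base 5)303030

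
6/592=3/296 = 0.01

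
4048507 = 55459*73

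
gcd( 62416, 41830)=94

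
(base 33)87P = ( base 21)K71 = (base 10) 8968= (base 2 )10001100001000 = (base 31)9A9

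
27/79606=27/79606 = 0.00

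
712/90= 356/45 = 7.91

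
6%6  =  0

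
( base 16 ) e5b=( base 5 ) 104200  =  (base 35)300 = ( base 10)3675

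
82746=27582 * 3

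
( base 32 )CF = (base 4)12033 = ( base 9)483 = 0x18F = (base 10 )399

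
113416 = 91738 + 21678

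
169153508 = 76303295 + 92850213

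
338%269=69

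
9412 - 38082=  -  28670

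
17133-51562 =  - 34429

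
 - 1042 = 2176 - 3218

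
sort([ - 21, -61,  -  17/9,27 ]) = [-61, - 21, - 17/9,27 ]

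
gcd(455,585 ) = 65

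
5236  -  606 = 4630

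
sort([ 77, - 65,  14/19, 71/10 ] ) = [ - 65, 14/19,71/10, 77] 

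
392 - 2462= - 2070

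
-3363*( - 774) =2602962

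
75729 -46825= 28904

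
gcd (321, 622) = 1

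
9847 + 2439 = 12286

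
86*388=33368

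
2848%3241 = 2848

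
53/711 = 53/711  =  0.07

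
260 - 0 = 260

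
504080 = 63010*8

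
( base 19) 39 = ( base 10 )66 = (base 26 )2E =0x42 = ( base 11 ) 60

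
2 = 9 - 7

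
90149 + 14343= 104492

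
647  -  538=109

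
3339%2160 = 1179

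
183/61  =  3 = 3.00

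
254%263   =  254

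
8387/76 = 110 + 27/76  =  110.36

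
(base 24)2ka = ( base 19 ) 4A8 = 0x66a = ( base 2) 11001101010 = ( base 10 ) 1642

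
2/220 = 1/110=0.01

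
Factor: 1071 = 3^2*7^1*17^1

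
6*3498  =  20988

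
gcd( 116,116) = 116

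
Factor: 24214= 2^1*12107^1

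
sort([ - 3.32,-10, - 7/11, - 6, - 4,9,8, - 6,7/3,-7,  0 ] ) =[ - 10, - 7, - 6, - 6, - 4,-3.32, - 7/11,0, 7/3,8,9]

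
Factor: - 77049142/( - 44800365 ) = 2^1*3^( - 1 )*5^( - 1 )*19^1*103^( - 1 )*107^( - 1)*271^( - 1 )*2027609^1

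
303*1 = 303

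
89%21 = 5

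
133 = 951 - 818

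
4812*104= 500448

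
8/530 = 4/265 = 0.02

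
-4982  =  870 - 5852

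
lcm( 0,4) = 0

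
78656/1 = 78656 = 78656.00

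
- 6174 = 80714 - 86888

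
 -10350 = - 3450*3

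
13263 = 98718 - 85455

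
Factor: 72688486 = 2^1*13^1*941^1 * 2971^1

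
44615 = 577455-532840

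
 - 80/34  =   -3 + 11/17 = - 2.35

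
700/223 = 700/223 = 3.14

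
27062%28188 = 27062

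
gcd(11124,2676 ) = 12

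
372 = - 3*( - 124 ) 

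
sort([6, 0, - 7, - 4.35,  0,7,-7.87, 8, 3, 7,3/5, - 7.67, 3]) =[ - 7.87, - 7.67 ,-7 , - 4.35,0, 0, 3/5, 3,3, 6,7, 7, 8]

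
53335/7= 53335/7=7619.29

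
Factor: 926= 2^1*463^1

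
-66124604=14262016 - 80386620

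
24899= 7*3557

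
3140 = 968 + 2172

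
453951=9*50439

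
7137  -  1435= 5702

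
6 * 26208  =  157248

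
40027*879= 35183733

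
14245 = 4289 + 9956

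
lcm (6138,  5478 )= 509454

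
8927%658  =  373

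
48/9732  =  4/811 = 0.00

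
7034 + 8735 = 15769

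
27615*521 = 14387415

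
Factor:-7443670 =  - 2^1* 5^1 * 13^1*57259^1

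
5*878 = 4390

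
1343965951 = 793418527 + 550547424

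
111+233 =344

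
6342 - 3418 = 2924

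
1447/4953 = 1447/4953  =  0.29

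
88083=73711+14372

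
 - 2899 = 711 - 3610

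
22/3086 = 11/1543 = 0.01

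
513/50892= 171/16964 = 0.01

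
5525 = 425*13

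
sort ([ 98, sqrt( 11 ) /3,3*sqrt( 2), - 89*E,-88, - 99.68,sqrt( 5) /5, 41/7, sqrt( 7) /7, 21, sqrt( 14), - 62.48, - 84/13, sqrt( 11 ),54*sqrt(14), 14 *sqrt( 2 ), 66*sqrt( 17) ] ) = [ - 89*E , - 99.68, - 88 , - 62.48, - 84/13,sqrt( 7) /7, sqrt( 5)/5, sqrt( 11)/3,  sqrt ( 11), sqrt( 14), 3 * sqrt( 2 ), 41/7, 14*sqrt(2), 21,  98,54*sqrt( 14),66*sqrt( 17) ] 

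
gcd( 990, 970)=10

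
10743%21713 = 10743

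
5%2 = 1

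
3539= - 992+4531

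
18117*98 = 1775466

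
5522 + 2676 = 8198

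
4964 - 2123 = 2841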